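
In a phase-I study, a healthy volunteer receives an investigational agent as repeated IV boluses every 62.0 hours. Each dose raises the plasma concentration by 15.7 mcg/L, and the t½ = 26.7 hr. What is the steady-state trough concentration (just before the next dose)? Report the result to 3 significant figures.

3.92 mcg/L

k = ln 2 / 26.7 = 0.02596 hr⁻¹
Fraction remaining after one interval: e^(−kτ) = e^(−0.02596 × 62.0) = 0.2000
R = 1 / (1 − 0.2000) = 1.250
Css,max = 15.7 × 1.250 = 19.62 mcg/L
Css,min = Css,max × e^(−kτ) = 19.62 × 0.2000 ≈ 3.92 mcg/L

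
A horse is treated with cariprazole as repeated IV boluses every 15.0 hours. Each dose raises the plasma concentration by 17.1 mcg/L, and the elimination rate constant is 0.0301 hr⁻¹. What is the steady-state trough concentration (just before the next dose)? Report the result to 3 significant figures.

30.0 mcg/L

Fraction remaining after one interval: e^(−kτ) = e^(−0.03010 × 15.0) = 0.6367
R = 1 / (1 − 0.6367) = 2.752
Css,max = 17.1 × 2.752 = 47.06 mcg/L
Css,min = Css,max × e^(−kτ) = 47.06 × 0.6367 ≈ 30.0 mcg/L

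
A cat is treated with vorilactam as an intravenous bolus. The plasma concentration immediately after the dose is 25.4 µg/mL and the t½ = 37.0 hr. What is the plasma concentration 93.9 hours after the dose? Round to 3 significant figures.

4.37 µg/mL

k = ln 2 / 37.0 = 0.01873 hr⁻¹
C(t) = C₀ e^(−kt) = 25.4 × e^(−0.01873 × 93.9) = 25.4 × e^(−1.759) = 25.4 × 0.1722 ≈ 4.37 µg/mL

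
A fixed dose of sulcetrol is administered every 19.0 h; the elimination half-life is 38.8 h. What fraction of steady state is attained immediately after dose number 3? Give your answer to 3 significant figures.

k = ln 2 / 38.8 = 0.01786 h⁻¹
f_n = 1 − e^(−nkτ) = 1 − e^(−3 × 0.01786 × 19.0) = 1 − e^(−1.018) = 1 − 0.3612 ≈ 0.639

0.639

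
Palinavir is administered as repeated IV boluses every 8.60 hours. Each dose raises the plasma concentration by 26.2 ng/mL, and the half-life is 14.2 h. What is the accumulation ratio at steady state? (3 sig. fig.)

2.92

k = ln 2 / 14.2 = 0.04881 h⁻¹
Fraction remaining after one interval: e^(−kτ) = e^(−0.04881 × 8.60) = 0.6572
R = 1 / (1 − 0.6572) = 1 / 0.3428 ≈ 2.92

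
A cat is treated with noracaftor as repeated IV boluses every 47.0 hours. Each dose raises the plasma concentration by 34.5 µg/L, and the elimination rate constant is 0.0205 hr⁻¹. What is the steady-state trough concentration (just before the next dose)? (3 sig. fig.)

21.3 µg/L

Fraction remaining after one interval: e^(−kτ) = e^(−0.02050 × 47.0) = 0.3816
R = 1 / (1 − 0.3816) = 1.617
Css,max = 34.5 × 1.617 = 55.79 µg/L
Css,min = Css,max × e^(−kτ) = 55.79 × 0.3816 ≈ 21.3 µg/L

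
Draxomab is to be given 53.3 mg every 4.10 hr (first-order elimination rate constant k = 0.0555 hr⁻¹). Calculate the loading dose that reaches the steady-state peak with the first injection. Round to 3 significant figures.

262 mg

Accumulation ratio R = 1 / (1 − e^(−kτ)) = 1 / (1 − e^(−0.05550×4.10)) = 1 / (1 − 0.7965) = 4.914
Loading dose = maintenance dose × R = 53.3 × 4.914 ≈ 262 mg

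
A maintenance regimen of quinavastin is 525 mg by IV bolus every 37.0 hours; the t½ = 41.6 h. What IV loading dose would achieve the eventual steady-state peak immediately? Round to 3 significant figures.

k = ln 2 / 41.6 = 0.01666 h⁻¹
Accumulation ratio R = 1 / (1 − e^(−kτ)) = 1 / (1 − e^(−0.01666×37.0)) = 1 / (1 − 0.5398) = 2.173
Loading dose = maintenance dose × R = 525 × 2.173 ≈ 1140 mg

1140 mg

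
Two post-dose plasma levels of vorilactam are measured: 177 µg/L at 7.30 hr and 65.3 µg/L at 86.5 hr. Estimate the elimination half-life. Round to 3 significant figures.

55.1 hours

k = ln(C₁/C₂) / (t₂ − t₁) = ln(177/65.3) / (86.5 − 7.30)
  = 0.9972 / 79.20 = 0.01259 hr⁻¹
t½ = ln 2 / k = ln 2 / 0.01259 ≈ 55.1 hours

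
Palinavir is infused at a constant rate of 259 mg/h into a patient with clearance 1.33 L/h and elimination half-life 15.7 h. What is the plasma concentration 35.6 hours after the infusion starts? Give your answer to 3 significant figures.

Css = rate / CL = 259 / 1.33 = 194.7 µg/mL
k = ln 2 / 15.7 = 0.04415 h⁻¹
C(t) = Css (1 − e^(−kt)) = 194.7 × (1 − e^(−1.572)) = 194.7 × 0.7923 ≈ 154 µg/mL

154 µg/mL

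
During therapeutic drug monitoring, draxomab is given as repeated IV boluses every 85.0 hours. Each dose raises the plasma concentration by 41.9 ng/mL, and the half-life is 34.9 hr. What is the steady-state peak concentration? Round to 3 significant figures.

51.4 ng/mL

k = ln 2 / 34.9 = 0.01986 hr⁻¹
Fraction remaining after one interval: e^(−kτ) = e^(−0.01986 × 85.0) = 0.1849
R = 1 / (1 − 0.1849) = 1.227
Css,max = 41.9 × 1.227 ≈ 51.4 ng/mL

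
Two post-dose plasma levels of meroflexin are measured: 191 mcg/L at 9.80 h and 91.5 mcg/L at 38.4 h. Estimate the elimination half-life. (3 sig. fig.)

26.9 hours

k = ln(C₁/C₂) / (t₂ − t₁) = ln(191/91.5) / (38.4 − 9.80)
  = 0.7359 / 28.60 = 0.02573 h⁻¹
t½ = ln 2 / k = ln 2 / 0.02573 ≈ 26.9 hours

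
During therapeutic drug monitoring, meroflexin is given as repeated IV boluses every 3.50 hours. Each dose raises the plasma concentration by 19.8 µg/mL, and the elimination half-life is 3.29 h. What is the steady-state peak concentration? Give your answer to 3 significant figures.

k = ln 2 / 3.29 = 0.2107 h⁻¹
Fraction remaining after one interval: e^(−kτ) = e^(−0.2107 × 3.50) = 0.4784
R = 1 / (1 − 0.4784) = 1.917
Css,max = 19.8 × 1.917 ≈ 38.0 µg/mL

38.0 µg/mL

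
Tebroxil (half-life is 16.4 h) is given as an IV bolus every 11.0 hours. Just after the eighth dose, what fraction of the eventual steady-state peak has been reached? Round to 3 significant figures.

k = ln 2 / 16.4 = 0.04227 h⁻¹
f_n = 1 − e^(−nkτ) = 1 − e^(−8 × 0.04227 × 11.0) = 1 − e^(−3.719) = 1 − 0.02425 ≈ 0.976

0.976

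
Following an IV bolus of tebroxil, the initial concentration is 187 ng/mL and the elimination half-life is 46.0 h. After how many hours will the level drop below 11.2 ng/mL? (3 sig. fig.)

187 hours

k = ln 2 / 46.0 = 0.01507 h⁻¹
C(t) = C₀ e^(−kt)  ⇒  t = ln(C₀/C) / k
t = ln(187/11.2) / 0.01507 = 2.815 / 0.01507 ≈ 187 hours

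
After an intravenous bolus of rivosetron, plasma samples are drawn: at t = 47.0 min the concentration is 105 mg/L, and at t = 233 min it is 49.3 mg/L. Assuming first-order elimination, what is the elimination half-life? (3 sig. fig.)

171 minutes

k = ln(C₁/C₂) / (t₂ − t₁) = ln(105/49.3) / (233 − 47.0)
  = 0.7560 / 186.0 = 0.004065 min⁻¹
t½ = ln 2 / k = ln 2 / 0.004065 ≈ 171 minutes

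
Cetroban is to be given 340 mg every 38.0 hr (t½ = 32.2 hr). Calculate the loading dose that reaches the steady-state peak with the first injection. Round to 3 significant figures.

609 mg

k = ln 2 / 32.2 = 0.02153 hr⁻¹
Accumulation ratio R = 1 / (1 − e^(−kτ)) = 1 / (1 − e^(−0.02153×38.0)) = 1 / (1 − 0.4413) = 1.790
Loading dose = maintenance dose × R = 340 × 1.790 ≈ 609 mg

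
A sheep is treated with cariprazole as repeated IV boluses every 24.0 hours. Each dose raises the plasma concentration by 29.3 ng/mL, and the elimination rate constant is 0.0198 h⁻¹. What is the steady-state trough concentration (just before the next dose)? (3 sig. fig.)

48.2 ng/mL

Fraction remaining after one interval: e^(−kτ) = e^(−0.01980 × 24.0) = 0.6218
R = 1 / (1 − 0.6218) = 2.644
Css,max = 29.3 × 2.644 = 77.46 ng/mL
Css,min = Css,max × e^(−kτ) = 77.46 × 0.6218 ≈ 48.2 ng/mL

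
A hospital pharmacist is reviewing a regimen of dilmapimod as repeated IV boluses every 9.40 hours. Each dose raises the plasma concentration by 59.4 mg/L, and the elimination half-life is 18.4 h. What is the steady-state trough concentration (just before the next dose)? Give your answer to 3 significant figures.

140 mg/L

k = ln 2 / 18.4 = 0.03767 h⁻¹
Fraction remaining after one interval: e^(−kτ) = e^(−0.03767 × 9.40) = 0.7018
R = 1 / (1 − 0.7018) = 3.353
Css,max = 59.4 × 3.353 = 199.2 mg/L
Css,min = Css,max × e^(−kτ) = 199.2 × 0.7018 ≈ 140 mg/L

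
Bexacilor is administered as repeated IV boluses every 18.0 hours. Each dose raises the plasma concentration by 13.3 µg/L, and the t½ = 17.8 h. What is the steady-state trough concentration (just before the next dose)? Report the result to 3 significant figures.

k = ln 2 / 17.8 = 0.03894 h⁻¹
Fraction remaining after one interval: e^(−kτ) = e^(−0.03894 × 18.0) = 0.4961
R = 1 / (1 − 0.4961) = 1.985
Css,max = 13.3 × 1.985 = 26.40 µg/L
Css,min = Css,max × e^(−kτ) = 26.40 × 0.4961 ≈ 13.1 µg/L

13.1 µg/L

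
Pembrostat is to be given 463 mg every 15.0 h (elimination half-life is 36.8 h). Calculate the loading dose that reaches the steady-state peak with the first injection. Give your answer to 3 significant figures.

k = ln 2 / 36.8 = 0.01884 h⁻¹
Accumulation ratio R = 1 / (1 − e^(−kτ)) = 1 / (1 − e^(−0.01884×15.0)) = 1 / (1 − 0.7539) = 4.063
Loading dose = maintenance dose × R = 463 × 4.063 ≈ 1880 mg

1880 mg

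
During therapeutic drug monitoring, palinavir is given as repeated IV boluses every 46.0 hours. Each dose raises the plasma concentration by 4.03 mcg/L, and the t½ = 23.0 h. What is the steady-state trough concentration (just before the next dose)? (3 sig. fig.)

1.34 mcg/L

k = ln 2 / 23.0 = 0.03014 h⁻¹
Fraction remaining after one interval: e^(−kτ) = e^(−0.03014 × 46.0) = 0.2500
R = 1 / (1 − 0.2500) = 1.333
Css,max = 4.03 × 1.333 = 5.373 mcg/L
Css,min = Css,max × e^(−kτ) = 5.373 × 0.2500 ≈ 1.34 mcg/L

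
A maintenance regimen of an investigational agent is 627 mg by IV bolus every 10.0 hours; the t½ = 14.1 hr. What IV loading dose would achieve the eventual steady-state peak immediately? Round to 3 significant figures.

k = ln 2 / 14.1 = 0.04916 hr⁻¹
Accumulation ratio R = 1 / (1 − e^(−kτ)) = 1 / (1 − e^(−0.04916×10.0)) = 1 / (1 − 0.6117) = 2.575
Loading dose = maintenance dose × R = 627 × 2.575 ≈ 1610 mg

1610 mg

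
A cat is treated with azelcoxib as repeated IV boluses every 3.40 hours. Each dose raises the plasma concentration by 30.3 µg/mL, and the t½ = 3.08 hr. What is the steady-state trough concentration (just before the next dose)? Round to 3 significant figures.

k = ln 2 / 3.08 = 0.2250 hr⁻¹
Fraction remaining after one interval: e^(−kτ) = e^(−0.2250 × 3.40) = 0.4653
R = 1 / (1 − 0.4653) = 1.870
Css,max = 30.3 × 1.870 = 56.66 µg/mL
Css,min = Css,max × e^(−kτ) = 56.66 × 0.4653 ≈ 26.4 µg/mL

26.4 µg/mL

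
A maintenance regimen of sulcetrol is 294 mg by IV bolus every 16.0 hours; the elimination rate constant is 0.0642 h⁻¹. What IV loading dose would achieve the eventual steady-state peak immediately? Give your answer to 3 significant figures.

458 mg

Accumulation ratio R = 1 / (1 − e^(−kτ)) = 1 / (1 − e^(−0.06420×16.0)) = 1 / (1 − 0.3580) = 1.558
Loading dose = maintenance dose × R = 294 × 1.558 ≈ 458 mg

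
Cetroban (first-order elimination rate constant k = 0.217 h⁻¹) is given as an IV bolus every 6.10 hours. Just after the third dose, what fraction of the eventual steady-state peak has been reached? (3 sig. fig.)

0.981

f_n = 1 − e^(−nkτ) = 1 − e^(−3 × 0.2170 × 6.10) = 1 − e^(−3.971) = 1 − 0.01885 ≈ 0.981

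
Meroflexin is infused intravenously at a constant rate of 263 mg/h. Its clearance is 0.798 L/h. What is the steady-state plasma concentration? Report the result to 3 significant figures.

330 mg/L

Css = infusion rate / CL = 263 / 0.798 ≈ 330 mg/L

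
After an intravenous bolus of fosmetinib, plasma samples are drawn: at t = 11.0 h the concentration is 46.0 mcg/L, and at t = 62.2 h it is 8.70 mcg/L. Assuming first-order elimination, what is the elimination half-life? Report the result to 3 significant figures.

k = ln(C₁/C₂) / (t₂ − t₁) = ln(46.0/8.70) / (62.2 − 11.0)
  = 1.665 / 51.20 = 0.03253 h⁻¹
t½ = ln 2 / k = ln 2 / 0.03253 ≈ 21.3 hours

21.3 hours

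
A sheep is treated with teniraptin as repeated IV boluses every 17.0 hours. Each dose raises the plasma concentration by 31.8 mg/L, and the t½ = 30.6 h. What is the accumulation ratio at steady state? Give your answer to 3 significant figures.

3.13

k = ln 2 / 30.6 = 0.02265 h⁻¹
Fraction remaining after one interval: e^(−kτ) = e^(−0.02265 × 17.0) = 0.6804
R = 1 / (1 − 0.6804) = 1 / 0.3196 ≈ 3.13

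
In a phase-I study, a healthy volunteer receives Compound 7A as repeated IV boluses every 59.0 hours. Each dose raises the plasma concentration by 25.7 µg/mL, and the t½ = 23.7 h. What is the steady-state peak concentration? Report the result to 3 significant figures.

31.3 µg/mL

k = ln 2 / 23.7 = 0.02925 h⁻¹
Fraction remaining after one interval: e^(−kτ) = e^(−0.02925 × 59.0) = 0.1781
R = 1 / (1 − 0.1781) = 1.217
Css,max = 25.7 × 1.217 ≈ 31.3 µg/mL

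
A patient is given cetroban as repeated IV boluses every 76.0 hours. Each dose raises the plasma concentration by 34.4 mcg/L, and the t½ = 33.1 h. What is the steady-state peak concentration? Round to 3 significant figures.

k = ln 2 / 33.1 = 0.02094 h⁻¹
Fraction remaining after one interval: e^(−kτ) = e^(−0.02094 × 76.0) = 0.2036
R = 1 / (1 − 0.2036) = 1.256
Css,max = 34.4 × 1.256 ≈ 43.2 mcg/L

43.2 mcg/L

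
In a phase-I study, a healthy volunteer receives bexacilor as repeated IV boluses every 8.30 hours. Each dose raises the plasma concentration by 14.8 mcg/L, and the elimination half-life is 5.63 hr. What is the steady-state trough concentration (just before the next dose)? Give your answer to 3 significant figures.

k = ln 2 / 5.63 = 0.1231 hr⁻¹
Fraction remaining after one interval: e^(−kτ) = e^(−0.1231 × 8.30) = 0.3599
R = 1 / (1 − 0.3599) = 1.562
Css,max = 14.8 × 1.562 = 23.12 mcg/L
Css,min = Css,max × e^(−kτ) = 23.12 × 0.3599 ≈ 8.32 mcg/L

8.32 mcg/L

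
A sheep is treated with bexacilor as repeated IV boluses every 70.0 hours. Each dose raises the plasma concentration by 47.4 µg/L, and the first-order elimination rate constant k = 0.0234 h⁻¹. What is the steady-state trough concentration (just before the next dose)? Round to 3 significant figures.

11.4 µg/L

Fraction remaining after one interval: e^(−kτ) = e^(−0.02340 × 70.0) = 0.1944
R = 1 / (1 − 0.1944) = 1.241
Css,max = 47.4 × 1.241 = 58.84 µg/L
Css,min = Css,max × e^(−kτ) = 58.84 × 0.1944 ≈ 11.4 µg/L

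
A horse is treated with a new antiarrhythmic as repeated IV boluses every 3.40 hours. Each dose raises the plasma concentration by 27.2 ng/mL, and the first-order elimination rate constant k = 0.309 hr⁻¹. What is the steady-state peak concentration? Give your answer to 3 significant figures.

Fraction remaining after one interval: e^(−kτ) = e^(−0.3090 × 3.40) = 0.3497
R = 1 / (1 − 0.3497) = 1.538
Css,max = 27.2 × 1.538 ≈ 41.8 ng/mL

41.8 ng/mL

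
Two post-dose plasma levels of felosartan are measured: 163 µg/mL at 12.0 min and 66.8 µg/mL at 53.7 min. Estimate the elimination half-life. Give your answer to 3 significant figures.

32.4 minutes

k = ln(C₁/C₂) / (t₂ − t₁) = ln(163/66.8) / (53.7 − 12.0)
  = 0.8920 / 41.70 = 0.02139 min⁻¹
t½ = ln 2 / k = ln 2 / 0.02139 ≈ 32.4 minutes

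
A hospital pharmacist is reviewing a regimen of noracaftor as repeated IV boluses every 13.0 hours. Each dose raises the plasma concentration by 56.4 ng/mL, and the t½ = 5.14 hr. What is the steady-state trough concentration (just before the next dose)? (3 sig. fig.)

k = ln 2 / 5.14 = 0.1349 hr⁻¹
Fraction remaining after one interval: e^(−kτ) = e^(−0.1349 × 13.0) = 0.1732
R = 1 / (1 − 0.1732) = 1.210
Css,max = 56.4 × 1.210 = 68.22 ng/mL
Css,min = Css,max × e^(−kτ) = 68.22 × 0.1732 ≈ 11.8 ng/mL

11.8 ng/mL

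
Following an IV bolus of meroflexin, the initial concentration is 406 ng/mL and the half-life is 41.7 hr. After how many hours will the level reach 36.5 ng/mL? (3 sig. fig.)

145 hours

k = ln 2 / 41.7 = 0.01662 hr⁻¹
C(t) = C₀ e^(−kt)  ⇒  t = ln(C₀/C) / k
t = ln(406/36.5) / 0.01662 = 2.409 / 0.01662 ≈ 145 hours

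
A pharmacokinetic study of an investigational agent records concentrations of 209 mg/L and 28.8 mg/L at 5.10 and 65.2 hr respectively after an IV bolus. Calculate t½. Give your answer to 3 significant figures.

k = ln(C₁/C₂) / (t₂ − t₁) = ln(209/28.8) / (65.2 − 5.10)
  = 1.982 / 60.10 = 0.03298 hr⁻¹
t½ = ln 2 / k = ln 2 / 0.03298 ≈ 21.0 hours

21.0 hours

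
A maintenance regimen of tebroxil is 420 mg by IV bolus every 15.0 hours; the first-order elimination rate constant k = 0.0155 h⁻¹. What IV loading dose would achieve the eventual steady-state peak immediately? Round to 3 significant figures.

Accumulation ratio R = 1 / (1 − e^(−kτ)) = 1 / (1 − e^(−0.01550×15.0)) = 1 / (1 − 0.7925) = 4.820
Loading dose = maintenance dose × R = 420 × 4.820 ≈ 2020 mg

2020 mg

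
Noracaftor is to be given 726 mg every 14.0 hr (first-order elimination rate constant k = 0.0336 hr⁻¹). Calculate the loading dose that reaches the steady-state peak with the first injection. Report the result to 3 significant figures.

Accumulation ratio R = 1 / (1 − e^(−kτ)) = 1 / (1 − e^(−0.03360×14.0)) = 1 / (1 − 0.6248) = 2.665
Loading dose = maintenance dose × R = 726 × 2.665 ≈ 1930 mg

1930 mg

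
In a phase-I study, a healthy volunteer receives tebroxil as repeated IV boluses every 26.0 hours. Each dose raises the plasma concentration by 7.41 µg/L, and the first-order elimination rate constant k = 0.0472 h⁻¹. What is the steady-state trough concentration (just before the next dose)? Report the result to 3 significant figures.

Fraction remaining after one interval: e^(−kτ) = e^(−0.04720 × 26.0) = 0.2931
R = 1 / (1 − 0.2931) = 1.415
Css,max = 7.41 × 1.415 = 10.48 µg/L
Css,min = Css,max × e^(−kτ) = 10.48 × 0.2931 ≈ 3.07 µg/L

3.07 µg/L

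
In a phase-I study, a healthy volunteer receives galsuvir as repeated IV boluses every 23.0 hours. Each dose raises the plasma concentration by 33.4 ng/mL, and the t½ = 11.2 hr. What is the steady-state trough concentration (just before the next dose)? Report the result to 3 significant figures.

10.6 ng/mL

k = ln 2 / 11.2 = 0.06189 hr⁻¹
Fraction remaining after one interval: e^(−kτ) = e^(−0.06189 × 23.0) = 0.2409
R = 1 / (1 − 0.2409) = 1.317
Css,max = 33.4 × 1.317 = 44.00 ng/mL
Css,min = Css,max × e^(−kτ) = 44.00 × 0.2409 ≈ 10.6 ng/mL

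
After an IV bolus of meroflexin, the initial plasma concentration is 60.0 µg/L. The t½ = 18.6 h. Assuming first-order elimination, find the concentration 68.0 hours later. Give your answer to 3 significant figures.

k = ln 2 / 18.6 = 0.03727 h⁻¹
68.0 h is 3.656 half-lives, so C = 60.0 × (1/2)^3.656 = 60.0 × 0.07933 ≈ 4.76 µg/L

4.76 µg/L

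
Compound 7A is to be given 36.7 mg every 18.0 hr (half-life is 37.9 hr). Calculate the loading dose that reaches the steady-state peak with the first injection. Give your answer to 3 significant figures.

131 mg

k = ln 2 / 37.9 = 0.01829 hr⁻¹
Accumulation ratio R = 1 / (1 − e^(−kτ)) = 1 / (1 − e^(−0.01829×18.0)) = 1 / (1 − 0.7195) = 3.565
Loading dose = maintenance dose × R = 36.7 × 3.565 ≈ 131 mg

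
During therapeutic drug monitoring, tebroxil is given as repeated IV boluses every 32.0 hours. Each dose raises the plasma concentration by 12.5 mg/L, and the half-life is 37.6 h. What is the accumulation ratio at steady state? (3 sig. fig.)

k = ln 2 / 37.6 = 0.01843 h⁻¹
Fraction remaining after one interval: e^(−kτ) = e^(−0.01843 × 32.0) = 0.5544
R = 1 / (1 − 0.5544) = 1 / 0.4456 ≈ 2.24

2.24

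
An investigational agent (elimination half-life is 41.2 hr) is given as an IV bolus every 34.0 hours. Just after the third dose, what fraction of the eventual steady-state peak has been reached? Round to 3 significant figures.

k = ln 2 / 41.2 = 0.01682 hr⁻¹
f_n = 1 − e^(−nkτ) = 1 − e^(−3 × 0.01682 × 34.0) = 1 − e^(−1.716) = 1 − 0.1798 ≈ 0.820

0.820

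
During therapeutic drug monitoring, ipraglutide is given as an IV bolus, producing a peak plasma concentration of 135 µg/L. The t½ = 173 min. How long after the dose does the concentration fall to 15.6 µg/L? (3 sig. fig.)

k = ln 2 / 173 = 0.004007 min⁻¹
C(t) = C₀ e^(−kt)  ⇒  t = ln(C₀/C) / k
t = ln(135/15.6) / 0.004007 = 2.158 / 0.004007 ≈ 539 minutes

539 minutes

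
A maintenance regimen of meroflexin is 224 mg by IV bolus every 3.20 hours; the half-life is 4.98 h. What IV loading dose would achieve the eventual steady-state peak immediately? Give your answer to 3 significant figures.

k = ln 2 / 4.98 = 0.1392 h⁻¹
Accumulation ratio R = 1 / (1 − e^(−kτ)) = 1 / (1 − e^(−0.1392×3.20)) = 1 / (1 − 0.6406) = 2.782
Loading dose = maintenance dose × R = 224 × 2.782 ≈ 623 mg

623 mg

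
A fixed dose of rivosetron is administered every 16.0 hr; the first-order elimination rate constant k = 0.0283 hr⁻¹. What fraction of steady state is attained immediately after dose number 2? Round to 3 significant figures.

0.596

f_n = 1 − e^(−nkτ) = 1 − e^(−2 × 0.02830 × 16.0) = 1 − e^(−0.9056) = 1 − 0.4043 ≈ 0.596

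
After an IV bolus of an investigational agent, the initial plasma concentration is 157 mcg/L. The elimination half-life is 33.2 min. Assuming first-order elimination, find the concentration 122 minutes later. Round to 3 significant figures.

12.3 mcg/L

k = ln 2 / 33.2 = 0.02088 min⁻¹
C(t) = C₀ e^(−kt) = 157 × e^(−0.02088 × 122) = 157 × e^(−2.547) = 157 × 0.07831 ≈ 12.3 mcg/L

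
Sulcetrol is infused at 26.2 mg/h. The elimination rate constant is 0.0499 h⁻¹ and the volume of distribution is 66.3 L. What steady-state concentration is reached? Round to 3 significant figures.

7.92 µg/mL

CL = k · V = 0.0499 × 66.3 = 3.308 L/h
Css = rate / CL = 26.2 / 3.308 ≈ 7.92 µg/mL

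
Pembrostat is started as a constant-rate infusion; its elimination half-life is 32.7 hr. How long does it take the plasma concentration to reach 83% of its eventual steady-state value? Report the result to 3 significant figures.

83.6 hours

k = ln 2 / 32.7 = 0.02120 hr⁻¹
f = 1 − e^(−kt)  ⇒  t = −ln(1 − f) / k
t = −ln(1 − 0.83) / 0.02120 = 1.772 / 0.02120 ≈ 83.6 hours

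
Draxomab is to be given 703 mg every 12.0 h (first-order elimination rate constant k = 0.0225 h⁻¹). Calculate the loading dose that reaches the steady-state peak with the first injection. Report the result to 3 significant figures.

2970 mg

Accumulation ratio R = 1 / (1 − e^(−kτ)) = 1 / (1 − e^(−0.02250×12.0)) = 1 / (1 − 0.7634) = 4.226
Loading dose = maintenance dose × R = 703 × 4.226 ≈ 2970 mg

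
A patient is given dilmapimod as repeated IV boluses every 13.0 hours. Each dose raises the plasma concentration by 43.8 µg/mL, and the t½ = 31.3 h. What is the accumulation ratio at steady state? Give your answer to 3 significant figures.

4.00

k = ln 2 / 31.3 = 0.02215 h⁻¹
Fraction remaining after one interval: e^(−kτ) = e^(−0.02215 × 13.0) = 0.7498
R = 1 / (1 − 0.7498) = 1 / 0.2502 ≈ 4.00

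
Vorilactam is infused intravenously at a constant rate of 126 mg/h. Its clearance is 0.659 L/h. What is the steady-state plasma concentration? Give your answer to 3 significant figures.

191 µg/mL

Css = infusion rate / CL = 126 / 0.659 ≈ 191 µg/mL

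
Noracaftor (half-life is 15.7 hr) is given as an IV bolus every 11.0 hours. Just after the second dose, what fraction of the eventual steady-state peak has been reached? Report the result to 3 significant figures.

0.621

k = ln 2 / 15.7 = 0.04415 hr⁻¹
f_n = 1 − e^(−nkτ) = 1 − e^(−2 × 0.04415 × 11.0) = 1 − e^(−0.9713) = 1 − 0.3786 ≈ 0.621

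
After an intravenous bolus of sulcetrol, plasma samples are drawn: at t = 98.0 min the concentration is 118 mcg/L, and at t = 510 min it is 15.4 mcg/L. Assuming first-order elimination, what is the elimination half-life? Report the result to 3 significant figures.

k = ln(C₁/C₂) / (t₂ − t₁) = ln(118/15.4) / (510 − 98.0)
  = 2.036 / 412.0 = 0.004943 min⁻¹
t½ = ln 2 / k = ln 2 / 0.004943 ≈ 140 minutes

140 minutes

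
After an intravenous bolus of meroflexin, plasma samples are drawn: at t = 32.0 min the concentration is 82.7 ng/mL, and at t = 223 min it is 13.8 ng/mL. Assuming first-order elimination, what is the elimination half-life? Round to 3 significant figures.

k = ln(C₁/C₂) / (t₂ − t₁) = ln(82.7/13.8) / (223 − 32.0)
  = 1.791 / 191.0 = 0.009375 min⁻¹
t½ = ln 2 / k = ln 2 / 0.009375 ≈ 73.9 minutes

73.9 minutes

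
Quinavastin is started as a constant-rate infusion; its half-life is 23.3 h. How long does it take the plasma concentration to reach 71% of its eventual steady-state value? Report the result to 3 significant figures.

k = ln 2 / 23.3 = 0.02975 h⁻¹
f = 1 − e^(−kt)  ⇒  t = −ln(1 − f) / k
t = −ln(1 − 0.71) / 0.02975 = 1.238 / 0.02975 ≈ 41.6 hours

41.6 hours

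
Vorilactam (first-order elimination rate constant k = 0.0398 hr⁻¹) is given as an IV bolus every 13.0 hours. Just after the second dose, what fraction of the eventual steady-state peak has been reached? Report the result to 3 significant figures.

0.645

f_n = 1 − e^(−nkτ) = 1 − e^(−2 × 0.03980 × 13.0) = 1 − e^(−1.035) = 1 − 0.3553 ≈ 0.645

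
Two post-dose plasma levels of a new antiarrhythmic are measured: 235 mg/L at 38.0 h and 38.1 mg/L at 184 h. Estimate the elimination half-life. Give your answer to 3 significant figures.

55.6 hours

k = ln(C₁/C₂) / (t₂ − t₁) = ln(235/38.1) / (184 − 38.0)
  = 1.819 / 146.0 = 0.01246 h⁻¹
t½ = ln 2 / k = ln 2 / 0.01246 ≈ 55.6 hours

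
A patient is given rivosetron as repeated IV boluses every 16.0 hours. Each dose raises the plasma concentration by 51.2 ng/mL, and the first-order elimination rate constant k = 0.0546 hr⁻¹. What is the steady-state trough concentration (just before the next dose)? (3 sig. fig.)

Fraction remaining after one interval: e^(−kτ) = e^(−0.05460 × 16.0) = 0.4174
R = 1 / (1 − 0.4174) = 1.717
Css,max = 51.2 × 1.717 = 87.89 ng/mL
Css,min = Css,max × e^(−kτ) = 87.89 × 0.4174 ≈ 36.7 ng/mL

36.7 ng/mL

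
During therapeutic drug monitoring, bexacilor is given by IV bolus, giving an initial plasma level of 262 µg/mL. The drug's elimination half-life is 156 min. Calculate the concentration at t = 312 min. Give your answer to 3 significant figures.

65.5 µg/mL

k = ln 2 / 156 = 0.004443 min⁻¹
C(t) = C₀ e^(−kt) = 262 × e^(−0.004443 × 312) = 262 × e^(−1.386) = 262 × 0.2500 ≈ 65.5 µg/mL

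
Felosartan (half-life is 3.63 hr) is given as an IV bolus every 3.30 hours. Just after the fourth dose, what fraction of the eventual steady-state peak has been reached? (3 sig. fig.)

k = ln 2 / 3.63 = 0.1909 hr⁻¹
f_n = 1 − e^(−nkτ) = 1 − e^(−4 × 0.1909 × 3.30) = 1 − e^(−2.521) = 1 − 0.08042 ≈ 0.920

0.920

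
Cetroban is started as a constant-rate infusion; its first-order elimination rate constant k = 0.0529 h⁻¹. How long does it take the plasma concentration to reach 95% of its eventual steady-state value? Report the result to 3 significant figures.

56.6 hours

f = 1 − e^(−kt)  ⇒  t = −ln(1 − f) / k
t = −ln(1 − 0.95) / 0.05290 = 2.996 / 0.05290 ≈ 56.6 hours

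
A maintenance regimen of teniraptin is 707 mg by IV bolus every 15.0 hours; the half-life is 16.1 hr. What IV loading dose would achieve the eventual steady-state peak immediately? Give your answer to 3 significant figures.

k = ln 2 / 16.1 = 0.04305 hr⁻¹
Accumulation ratio R = 1 / (1 − e^(−kτ)) = 1 / (1 − e^(−0.04305×15.0)) = 1 / (1 − 0.5242) = 2.102
Loading dose = maintenance dose × R = 707 × 2.102 ≈ 1490 mg

1490 mg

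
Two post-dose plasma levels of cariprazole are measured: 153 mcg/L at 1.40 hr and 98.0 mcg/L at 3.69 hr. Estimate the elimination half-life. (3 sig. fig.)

3.56 hours

k = ln(C₁/C₂) / (t₂ − t₁) = ln(153/98.0) / (3.69 − 1.40)
  = 0.4455 / 2.290 = 0.1945 hr⁻¹
t½ = ln 2 / k = ln 2 / 0.1945 ≈ 3.56 hours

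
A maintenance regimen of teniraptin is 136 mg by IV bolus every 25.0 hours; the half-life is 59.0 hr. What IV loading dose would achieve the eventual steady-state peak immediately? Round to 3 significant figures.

k = ln 2 / 59.0 = 0.01175 hr⁻¹
Accumulation ratio R = 1 / (1 − e^(−kτ)) = 1 / (1 − e^(−0.01175×25.0)) = 1 / (1 − 0.7455) = 3.929
Loading dose = maintenance dose × R = 136 × 3.929 ≈ 534 mg

534 mg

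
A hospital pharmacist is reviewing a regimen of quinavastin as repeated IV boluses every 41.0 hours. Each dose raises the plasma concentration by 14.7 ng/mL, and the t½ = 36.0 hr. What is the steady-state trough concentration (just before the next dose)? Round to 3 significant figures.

12.2 ng/mL

k = ln 2 / 36.0 = 0.01925 hr⁻¹
Fraction remaining after one interval: e^(−kτ) = e^(−0.01925 × 41.0) = 0.4541
R = 1 / (1 − 0.4541) = 1.832
Css,max = 14.7 × 1.832 = 26.93 ng/mL
Css,min = Css,max × e^(−kτ) = 26.93 × 0.4541 ≈ 12.2 ng/mL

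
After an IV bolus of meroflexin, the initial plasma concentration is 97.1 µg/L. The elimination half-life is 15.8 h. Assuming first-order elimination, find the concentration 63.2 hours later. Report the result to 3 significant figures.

6.07 µg/L

k = ln 2 / 15.8 = 0.04387 h⁻¹
C(t) = C₀ e^(−kt) = 97.1 × e^(−0.04387 × 63.2) = 97.1 × e^(−2.773) = 97.1 × 0.06250 ≈ 6.07 µg/L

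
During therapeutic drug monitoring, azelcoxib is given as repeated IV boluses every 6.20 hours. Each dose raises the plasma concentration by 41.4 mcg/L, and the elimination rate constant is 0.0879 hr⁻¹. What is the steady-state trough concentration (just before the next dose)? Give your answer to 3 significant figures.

57.1 mcg/L

Fraction remaining after one interval: e^(−kτ) = e^(−0.08790 × 6.20) = 0.5799
R = 1 / (1 − 0.5799) = 2.380
Css,max = 41.4 × 2.380 = 98.54 mcg/L
Css,min = Css,max × e^(−kτ) = 98.54 × 0.5799 ≈ 57.1 mcg/L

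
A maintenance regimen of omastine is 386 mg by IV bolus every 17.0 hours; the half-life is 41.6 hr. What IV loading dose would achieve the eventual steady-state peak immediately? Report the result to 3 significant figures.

k = ln 2 / 41.6 = 0.01666 hr⁻¹
Accumulation ratio R = 1 / (1 − e^(−kτ)) = 1 / (1 − e^(−0.01666×17.0)) = 1 / (1 − 0.7533) = 4.054
Loading dose = maintenance dose × R = 386 × 4.054 ≈ 1560 mg

1560 mg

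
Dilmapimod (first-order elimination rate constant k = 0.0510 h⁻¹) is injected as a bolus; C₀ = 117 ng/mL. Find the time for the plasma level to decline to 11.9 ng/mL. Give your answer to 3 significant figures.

C(t) = C₀ e^(−kt)  ⇒  t = ln(C₀/C) / k
t = ln(117/11.9) / 0.05100 = 2.286 / 0.05100 ≈ 44.8 hours

44.8 hours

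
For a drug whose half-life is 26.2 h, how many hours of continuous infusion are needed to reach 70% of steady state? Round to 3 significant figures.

k = ln 2 / 26.2 = 0.02646 h⁻¹
f = 1 − e^(−kt)  ⇒  t = −ln(1 − f) / k
t = −ln(1 − 0.7) / 0.02646 = 1.204 / 0.02646 ≈ 45.5 hours

45.5 hours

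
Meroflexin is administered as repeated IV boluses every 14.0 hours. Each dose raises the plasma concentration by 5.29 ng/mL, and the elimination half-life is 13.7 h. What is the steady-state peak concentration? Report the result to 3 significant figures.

10.4 ng/mL

k = ln 2 / 13.7 = 0.05059 h⁻¹
Fraction remaining after one interval: e^(−kτ) = e^(−0.05059 × 14.0) = 0.4925
R = 1 / (1 − 0.4925) = 1.970
Css,max = 5.29 × 1.970 ≈ 10.4 ng/mL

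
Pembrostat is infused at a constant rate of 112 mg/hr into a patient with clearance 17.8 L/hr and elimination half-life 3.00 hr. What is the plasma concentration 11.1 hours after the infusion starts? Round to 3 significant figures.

5.81 mg/L

Css = rate / CL = 112 / 17.8 = 6.292 mg/L
k = ln 2 / 3.00 = 0.2310 hr⁻¹
C(t) = Css (1 − e^(−kt)) = 6.292 × (1 − e^(−2.565)) = 6.292 × 0.9231 ≈ 5.81 mg/L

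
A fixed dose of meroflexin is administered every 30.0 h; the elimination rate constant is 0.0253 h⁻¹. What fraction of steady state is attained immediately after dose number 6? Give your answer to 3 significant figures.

f_n = 1 − e^(−nkτ) = 1 − e^(−6 × 0.02530 × 30.0) = 1 − e^(−4.554) = 1 − 0.01053 ≈ 0.989

0.989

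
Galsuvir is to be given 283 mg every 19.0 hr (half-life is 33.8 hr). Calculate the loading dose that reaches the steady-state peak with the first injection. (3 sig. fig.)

877 mg

k = ln 2 / 33.8 = 0.02051 hr⁻¹
Accumulation ratio R = 1 / (1 − e^(−kτ)) = 1 / (1 − e^(−0.02051×19.0)) = 1 / (1 − 0.6773) = 3.099
Loading dose = maintenance dose × R = 283 × 3.099 ≈ 877 mg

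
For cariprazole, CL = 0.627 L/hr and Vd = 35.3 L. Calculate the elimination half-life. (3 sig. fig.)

39.0 hours

k = CL / V = 0.627 / 35.3 = 0.01776 hr⁻¹
t½ = ln 2 / k = ln 2 / 0.01776 ≈ 39.0 hours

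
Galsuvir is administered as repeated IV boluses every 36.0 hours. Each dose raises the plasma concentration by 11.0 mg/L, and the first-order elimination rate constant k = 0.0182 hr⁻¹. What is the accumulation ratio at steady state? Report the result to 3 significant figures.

2.08

Fraction remaining after one interval: e^(−kτ) = e^(−0.01820 × 36.0) = 0.5193
R = 1 / (1 − 0.5193) = 1 / 0.4807 ≈ 2.08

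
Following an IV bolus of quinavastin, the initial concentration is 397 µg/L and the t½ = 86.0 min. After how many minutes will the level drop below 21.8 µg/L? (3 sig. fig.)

k = ln 2 / 86.0 = 0.008060 min⁻¹
C(t) = C₀ e^(−kt)  ⇒  t = ln(C₀/C) / k
t = ln(397/21.8) / 0.008060 = 2.902 / 0.008060 ≈ 360 minutes

360 minutes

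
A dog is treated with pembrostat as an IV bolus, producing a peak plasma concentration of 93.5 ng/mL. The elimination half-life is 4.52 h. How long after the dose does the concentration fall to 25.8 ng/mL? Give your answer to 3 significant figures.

k = ln 2 / 4.52 = 0.1534 h⁻¹
C(t) = C₀ e^(−kt)  ⇒  t = ln(C₀/C) / k
t = ln(93.5/25.8) / 0.1534 = 1.288 / 0.1534 ≈ 8.40 hours

8.40 hours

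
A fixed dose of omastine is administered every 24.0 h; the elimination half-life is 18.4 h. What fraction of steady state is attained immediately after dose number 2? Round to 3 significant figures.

0.836

k = ln 2 / 18.4 = 0.03767 h⁻¹
f_n = 1 − e^(−nkτ) = 1 − e^(−2 × 0.03767 × 24.0) = 1 − e^(−1.808) = 1 − 0.1639 ≈ 0.836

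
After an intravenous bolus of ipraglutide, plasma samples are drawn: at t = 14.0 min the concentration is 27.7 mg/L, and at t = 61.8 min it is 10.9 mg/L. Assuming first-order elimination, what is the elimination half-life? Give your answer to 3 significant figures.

35.5 minutes

k = ln(C₁/C₂) / (t₂ − t₁) = ln(27.7/10.9) / (61.8 − 14.0)
  = 0.9327 / 47.80 = 0.01951 min⁻¹
t½ = ln 2 / k = ln 2 / 0.01951 ≈ 35.5 minutes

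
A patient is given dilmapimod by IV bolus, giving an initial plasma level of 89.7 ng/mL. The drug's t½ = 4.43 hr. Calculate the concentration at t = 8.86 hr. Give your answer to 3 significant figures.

k = ln 2 / 4.43 = 0.1565 hr⁻¹
8.86 hr is 2.000 half-lives, so C = 89.7 × (1/2)^2.000 = 89.7 × 0.2500 ≈ 22.4 ng/mL

22.4 ng/mL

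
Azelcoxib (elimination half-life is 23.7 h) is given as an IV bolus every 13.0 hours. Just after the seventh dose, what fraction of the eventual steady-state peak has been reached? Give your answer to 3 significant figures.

k = ln 2 / 23.7 = 0.02925 h⁻¹
f_n = 1 − e^(−nkτ) = 1 − e^(−7 × 0.02925 × 13.0) = 1 − e^(−2.661) = 1 − 0.06985 ≈ 0.930

0.930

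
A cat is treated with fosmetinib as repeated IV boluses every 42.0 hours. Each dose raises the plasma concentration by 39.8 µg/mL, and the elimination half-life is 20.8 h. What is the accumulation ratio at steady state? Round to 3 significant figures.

k = ln 2 / 20.8 = 0.03332 h⁻¹
Fraction remaining after one interval: e^(−kτ) = e^(−0.03332 × 42.0) = 0.2467
R = 1 / (1 − 0.2467) = 1 / 0.7533 ≈ 1.33

1.33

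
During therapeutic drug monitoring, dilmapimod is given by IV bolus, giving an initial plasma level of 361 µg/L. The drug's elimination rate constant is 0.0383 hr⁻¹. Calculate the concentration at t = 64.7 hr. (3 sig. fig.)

C(t) = C₀ e^(−kt) = 361 × e^(−0.03830 × 64.7) = 361 × e^(−2.478) = 361 × 0.08391 ≈ 30.3 µg/L

30.3 µg/L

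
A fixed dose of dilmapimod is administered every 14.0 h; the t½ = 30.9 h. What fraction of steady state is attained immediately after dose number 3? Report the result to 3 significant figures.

0.610

k = ln 2 / 30.9 = 0.02243 h⁻¹
f_n = 1 − e^(−nkτ) = 1 − e^(−3 × 0.02243 × 14.0) = 1 − e^(−0.9421) = 1 − 0.3898 ≈ 0.610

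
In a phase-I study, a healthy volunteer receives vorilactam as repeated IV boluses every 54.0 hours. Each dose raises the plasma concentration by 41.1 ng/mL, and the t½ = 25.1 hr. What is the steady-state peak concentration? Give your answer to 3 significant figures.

53.0 ng/mL

k = ln 2 / 25.1 = 0.02762 hr⁻¹
Fraction remaining after one interval: e^(−kτ) = e^(−0.02762 × 54.0) = 0.2251
R = 1 / (1 − 0.2251) = 1.290
Css,max = 41.1 × 1.290 ≈ 53.0 ng/mL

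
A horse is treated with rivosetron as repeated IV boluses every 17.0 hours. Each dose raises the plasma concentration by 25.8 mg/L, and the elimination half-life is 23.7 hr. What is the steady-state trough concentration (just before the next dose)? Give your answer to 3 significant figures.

k = ln 2 / 23.7 = 0.02925 hr⁻¹
Fraction remaining after one interval: e^(−kτ) = e^(−0.02925 × 17.0) = 0.6082
R = 1 / (1 − 0.6082) = 2.553
Css,max = 25.8 × 2.553 = 65.86 mg/L
Css,min = Css,max × e^(−kτ) = 65.86 × 0.6082 ≈ 40.1 mg/L

40.1 mg/L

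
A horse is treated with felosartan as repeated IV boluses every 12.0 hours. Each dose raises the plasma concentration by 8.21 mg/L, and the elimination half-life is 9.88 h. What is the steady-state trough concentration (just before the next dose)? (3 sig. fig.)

6.22 mg/L

k = ln 2 / 9.88 = 0.07016 h⁻¹
Fraction remaining after one interval: e^(−kτ) = e^(−0.07016 × 12.0) = 0.4309
R = 1 / (1 − 0.4309) = 1.757
Css,max = 8.21 × 1.757 = 14.43 mg/L
Css,min = Css,max × e^(−kτ) = 14.43 × 0.4309 ≈ 6.22 mg/L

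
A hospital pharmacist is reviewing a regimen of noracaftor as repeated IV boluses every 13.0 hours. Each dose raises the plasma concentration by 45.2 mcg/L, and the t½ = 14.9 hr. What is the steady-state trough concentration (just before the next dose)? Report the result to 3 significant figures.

54.4 mcg/L

k = ln 2 / 14.9 = 0.04652 hr⁻¹
Fraction remaining after one interval: e^(−kτ) = e^(−0.04652 × 13.0) = 0.5462
R = 1 / (1 − 0.5462) = 2.204
Css,max = 45.2 × 2.204 = 99.60 mcg/L
Css,min = Css,max × e^(−kτ) = 99.60 × 0.5462 ≈ 54.4 mcg/L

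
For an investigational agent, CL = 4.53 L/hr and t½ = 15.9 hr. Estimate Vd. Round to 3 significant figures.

104 L

k = ln 2 / t½ = ln 2 / 15.9 = 0.04359 hr⁻¹
V = CL / k = 4.53 / 0.04359 ≈ 104 L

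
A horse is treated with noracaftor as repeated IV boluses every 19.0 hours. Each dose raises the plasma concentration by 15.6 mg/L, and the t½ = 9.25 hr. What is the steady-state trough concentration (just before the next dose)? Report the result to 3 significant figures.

k = ln 2 / 9.25 = 0.07493 hr⁻¹
Fraction remaining after one interval: e^(−kτ) = e^(−0.07493 × 19.0) = 0.2408
R = 1 / (1 − 0.2408) = 1.317
Css,max = 15.6 × 1.317 = 20.55 mg/L
Css,min = Css,max × e^(−kτ) = 20.55 × 0.2408 ≈ 4.95 mg/L

4.95 mg/L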